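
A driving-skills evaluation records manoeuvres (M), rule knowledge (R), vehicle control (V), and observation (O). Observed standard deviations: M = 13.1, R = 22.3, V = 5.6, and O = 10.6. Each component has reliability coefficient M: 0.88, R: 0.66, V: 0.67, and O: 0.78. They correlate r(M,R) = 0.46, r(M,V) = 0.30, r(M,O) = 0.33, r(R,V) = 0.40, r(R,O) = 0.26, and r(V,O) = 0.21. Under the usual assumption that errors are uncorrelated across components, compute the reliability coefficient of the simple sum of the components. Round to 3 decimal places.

0.847

Var(M+R+V+O) = 13.1² + 22.3² + 5.6² + 10.6² + 2·[13.1·22.3·0.46 + 13.1·5.6·0.30 + 13.1·10.6·0.33 + 22.3·5.6·0.40 + 22.3·10.6·0.26 + 5.6·10.6·0.21] = 812.62 + 652.176 = 1464.8.
With uncorrelated errors the cross-covariances are all true-score covariance, so they carry over unchanged; only the diagonal terms shrink to ρᵢσᵢ².
True-score variance = [13.1²·0.88 + 22.3²·0.66 + 5.6²·0.67 + 10.6²·0.78] + 652.176 = 587.88 + 652.176 = 1240.06.
Reliability = 1240.06 / 1464.8 = 0.847.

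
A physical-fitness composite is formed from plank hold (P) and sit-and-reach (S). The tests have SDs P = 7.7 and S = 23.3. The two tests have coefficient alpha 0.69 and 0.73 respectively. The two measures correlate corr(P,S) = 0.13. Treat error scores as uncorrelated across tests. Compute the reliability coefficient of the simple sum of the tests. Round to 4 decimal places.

Var(P+S) = 7.7² + 23.3² + 2·[7.7·23.3·0.13] = 602.18 + 46.6466 = 648.827.
Because errors are independent across components, Cov(Tᵢ,Tⱼ) = Cov(Xᵢ,Xⱼ); the off-diagonal part of the true-score variance is the same as above.
True-score variance = [7.7²·0.69 + 23.3²·0.73] + 46.6466 = 437.22 + 46.6466 = 483.866.
Reliability = 483.866 / 648.827 = 0.7458.

0.7458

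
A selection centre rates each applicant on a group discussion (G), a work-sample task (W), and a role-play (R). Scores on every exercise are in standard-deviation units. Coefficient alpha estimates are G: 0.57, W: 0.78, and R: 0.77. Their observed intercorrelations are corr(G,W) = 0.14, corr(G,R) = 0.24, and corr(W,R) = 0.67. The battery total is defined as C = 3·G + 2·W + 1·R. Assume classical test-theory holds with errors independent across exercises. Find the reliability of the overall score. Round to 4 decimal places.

Var(C) = 3² + 2² + 1 + 2·[6·0.14 + 3·0.24 + 2·0.67] = 14 + 5.8 = 19.8.
Under uncorrelated errors the observed covariances equal the true-score covariances, so only the own-variance terms attenuate.
True-score variance = [3²·0.57 + 2²·0.78 + 0.77] + 5.8 = 9.02 + 5.8 = 14.82.
Reliability = 14.82 / 19.8 = 0.7485.

0.7485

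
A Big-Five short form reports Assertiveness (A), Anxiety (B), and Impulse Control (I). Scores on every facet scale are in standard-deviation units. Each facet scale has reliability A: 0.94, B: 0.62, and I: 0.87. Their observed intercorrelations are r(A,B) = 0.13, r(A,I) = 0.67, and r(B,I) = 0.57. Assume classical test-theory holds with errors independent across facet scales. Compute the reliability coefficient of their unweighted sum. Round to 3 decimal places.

Var(A+B+I) = 3 + 2·[0.13 + 0.67 + 0.57] = 3 + 2.74 = 5.74.
Under uncorrelated errors the observed covariances equal the true-score covariances, so only the own-variance terms attenuate.
True-score variance = [0.94 + 0.62 + 0.87] + 2.74 = 2.43 + 2.74 = 5.17.
Reliability = 5.17 / 5.74 = 0.901.

0.901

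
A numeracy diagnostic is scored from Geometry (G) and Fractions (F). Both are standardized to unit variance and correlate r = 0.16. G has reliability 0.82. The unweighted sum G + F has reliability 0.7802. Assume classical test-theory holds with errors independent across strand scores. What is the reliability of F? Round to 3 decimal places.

Var(G+F) = 2 + 2·0.16 = 2.320.
True-score variance = ρ_G + ρ_F + 2·0.16, so 0.7802 = (0.82 + ρ_F + 0.32) / 2.320.
ρ_F = 0.7802·2.320 − 0.82 − 0.32 = 0.670.

0.670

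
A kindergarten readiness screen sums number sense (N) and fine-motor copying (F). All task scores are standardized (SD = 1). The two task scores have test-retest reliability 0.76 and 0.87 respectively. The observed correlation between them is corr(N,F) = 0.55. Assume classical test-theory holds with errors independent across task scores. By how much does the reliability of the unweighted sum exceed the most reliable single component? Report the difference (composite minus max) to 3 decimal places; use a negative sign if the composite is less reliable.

Var(sum) = 2 + 1.1 = 3.1; true-score variance = 1.63 + 1.1 = 2.73; composite reliability = 0.8806.
Max component reliability = 0.8700.
Difference = 0.8806 − 0.8700 = 0.011.

0.011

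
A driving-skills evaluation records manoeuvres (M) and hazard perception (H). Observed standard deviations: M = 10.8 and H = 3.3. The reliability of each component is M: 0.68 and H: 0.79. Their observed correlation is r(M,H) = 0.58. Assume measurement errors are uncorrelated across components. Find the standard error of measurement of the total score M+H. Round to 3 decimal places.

Var(total) = 127.53 + 41.3424 = 168.872.
True-score variance = 87.9183 + 41.3424 = 129.261, so reliability = 0.7654.
Error variance = 168.872 − 129.261 = 39.6117; SEM = √39.6117 = 6.294.

6.294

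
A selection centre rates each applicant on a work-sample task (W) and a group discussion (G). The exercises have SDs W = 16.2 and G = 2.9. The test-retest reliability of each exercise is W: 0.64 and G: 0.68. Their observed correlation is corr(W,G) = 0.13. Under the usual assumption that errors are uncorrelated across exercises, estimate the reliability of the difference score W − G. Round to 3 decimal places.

0.624

Var(W−G) = 16.2² + 2.9² − 2·16.2·2.9·0.13 = 270.85 − 12.2148 = 258.635.
Under uncorrelated errors the observed covariances equal the true-score covariances, so only the own-variance terms attenuate.
True-score variance = [16.2²·0.64 + 2.9²·0.68] − 12.2148 = 173.68 − 12.2148 = 161.466.
Reliability = 161.466 / 258.635 = 0.624.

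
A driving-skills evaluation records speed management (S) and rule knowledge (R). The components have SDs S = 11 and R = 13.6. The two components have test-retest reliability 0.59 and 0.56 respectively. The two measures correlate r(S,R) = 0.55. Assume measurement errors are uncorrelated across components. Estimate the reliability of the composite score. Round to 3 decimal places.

Var(S+R) = 11² + 13.6² + 2·[11·13.6·0.55] = 305.96 + 164.56 = 470.52.
With uncorrelated errors the cross-covariances are all true-score covariance, so they carry over unchanged; only the diagonal terms shrink to ρᵢσᵢ².
True-score variance = [11²·0.59 + 13.6²·0.56] + 164.56 = 174.968 + 164.56 = 339.528.
Reliability = 339.528 / 470.52 = 0.722.

0.722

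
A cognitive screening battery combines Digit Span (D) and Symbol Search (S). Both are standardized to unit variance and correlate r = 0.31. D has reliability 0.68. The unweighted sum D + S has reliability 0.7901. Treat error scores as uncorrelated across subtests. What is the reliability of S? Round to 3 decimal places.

0.770

Var(D+S) = 2 + 2·0.31 = 2.620.
True-score variance = ρ_D + ρ_S + 2·0.31, so 0.7901 = (0.68 + ρ_S + 0.62) / 2.620.
ρ_S = 0.7901·2.620 − 0.68 − 0.62 = 0.770.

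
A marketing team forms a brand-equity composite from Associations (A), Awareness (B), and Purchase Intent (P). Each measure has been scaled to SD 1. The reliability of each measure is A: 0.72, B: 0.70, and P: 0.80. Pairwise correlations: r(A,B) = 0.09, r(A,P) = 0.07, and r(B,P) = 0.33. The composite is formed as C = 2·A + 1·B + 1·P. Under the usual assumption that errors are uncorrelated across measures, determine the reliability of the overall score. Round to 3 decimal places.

0.778

Var(C) = 2² + 1 + 1 + 2·[2·0.09 + 2·0.07 + 0.33] = 6 + 1.3 = 7.3.
Under uncorrelated errors the observed covariances equal the true-score covariances, so only the own-variance terms attenuate.
True-score variance = [2²·0.72 + 0.70 + 0.80] + 1.3 = 4.38 + 1.3 = 5.68.
Reliability = 5.68 / 7.3 = 0.778.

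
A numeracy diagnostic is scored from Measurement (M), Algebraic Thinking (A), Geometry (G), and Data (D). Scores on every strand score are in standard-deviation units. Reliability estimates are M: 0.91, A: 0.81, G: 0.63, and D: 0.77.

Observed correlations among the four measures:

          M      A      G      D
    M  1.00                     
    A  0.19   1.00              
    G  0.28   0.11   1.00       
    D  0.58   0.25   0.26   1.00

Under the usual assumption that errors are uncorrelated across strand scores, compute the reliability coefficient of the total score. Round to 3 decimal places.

Var(M+A+G+D) = 4 + 2·[0.19 + 0.28 + 0.58 + 0.11 + 0.25 + 0.26] = 4 + 3.34 = 7.34.
With uncorrelated errors the cross-covariances are all true-score covariance, so they carry over unchanged; only the diagonal terms shrink to ρᵢσᵢ².
True-score variance = [0.91 + 0.81 + 0.63 + 0.77] + 3.34 = 3.12 + 3.34 = 6.46.
Reliability = 6.46 / 7.34 = 0.880.

0.880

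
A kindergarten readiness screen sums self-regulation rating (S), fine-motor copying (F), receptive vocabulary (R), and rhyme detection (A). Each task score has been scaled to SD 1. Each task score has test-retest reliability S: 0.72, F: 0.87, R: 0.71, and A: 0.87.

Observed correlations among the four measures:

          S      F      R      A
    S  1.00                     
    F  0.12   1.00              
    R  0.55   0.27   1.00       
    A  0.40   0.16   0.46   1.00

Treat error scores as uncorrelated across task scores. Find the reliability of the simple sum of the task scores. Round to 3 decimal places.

0.895

Var(S+F+R+A) = 4 + 2·[0.12 + 0.55 + 0.40 + 0.27 + 0.16 + 0.46] = 4 + 3.92 = 7.92.
Under uncorrelated errors the observed covariances equal the true-score covariances, so only the own-variance terms attenuate.
True-score variance = [0.72 + 0.87 + 0.71 + 0.87] + 3.92 = 3.17 + 3.92 = 7.09.
Reliability = 7.09 / 7.92 = 0.895.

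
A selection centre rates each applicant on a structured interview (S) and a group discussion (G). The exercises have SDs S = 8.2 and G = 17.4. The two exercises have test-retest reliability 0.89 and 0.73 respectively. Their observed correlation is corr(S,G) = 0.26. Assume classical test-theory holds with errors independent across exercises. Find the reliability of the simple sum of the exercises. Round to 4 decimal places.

0.7993

Var(S+G) = 8.2² + 17.4² + 2·[8.2·17.4·0.26] = 370 + 74.1936 = 444.194.
Because errors are independent across components, Cov(Tᵢ,Tⱼ) = Cov(Xᵢ,Xⱼ); the off-diagonal part of the true-score variance is the same as above.
True-score variance = [8.2²·0.89 + 17.4²·0.73] + 74.1936 = 280.858 + 74.1936 = 355.052.
Reliability = 355.052 / 444.194 = 0.7993.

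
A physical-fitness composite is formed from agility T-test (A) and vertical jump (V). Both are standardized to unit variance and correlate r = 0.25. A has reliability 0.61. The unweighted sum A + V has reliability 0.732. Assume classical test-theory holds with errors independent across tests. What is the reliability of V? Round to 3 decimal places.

0.720

Var(A+V) = 2 + 2·0.25 = 2.500.
True-score variance = ρ_A + ρ_V + 2·0.25, so 0.732 = (0.61 + ρ_V + 0.50) / 2.500.
ρ_V = 0.732·2.500 − 0.61 − 0.50 = 0.720.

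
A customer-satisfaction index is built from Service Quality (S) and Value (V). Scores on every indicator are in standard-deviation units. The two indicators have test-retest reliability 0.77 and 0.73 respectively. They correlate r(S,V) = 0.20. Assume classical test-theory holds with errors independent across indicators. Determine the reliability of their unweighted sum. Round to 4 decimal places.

0.7917

Var(S+V) = 2 + 2·[0.20] = 2 + 0.4 = 2.4.
Under uncorrelated errors the observed covariances equal the true-score covariances, so only the own-variance terms attenuate.
True-score variance = [0.77 + 0.73] + 0.4 = 1.5 + 0.4 = 1.9.
Reliability = 1.9 / 2.4 = 0.7917.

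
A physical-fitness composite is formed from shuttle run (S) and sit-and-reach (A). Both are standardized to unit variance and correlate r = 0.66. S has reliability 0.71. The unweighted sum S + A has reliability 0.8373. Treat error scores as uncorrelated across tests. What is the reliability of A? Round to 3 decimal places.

Var(S+A) = 2 + 2·0.66 = 3.320.
True-score variance = ρ_S + ρ_A + 2·0.66, so 0.8373 = (0.71 + ρ_A + 1.32) / 3.320.
ρ_A = 0.8373·3.320 − 0.71 − 1.32 = 0.750.

0.750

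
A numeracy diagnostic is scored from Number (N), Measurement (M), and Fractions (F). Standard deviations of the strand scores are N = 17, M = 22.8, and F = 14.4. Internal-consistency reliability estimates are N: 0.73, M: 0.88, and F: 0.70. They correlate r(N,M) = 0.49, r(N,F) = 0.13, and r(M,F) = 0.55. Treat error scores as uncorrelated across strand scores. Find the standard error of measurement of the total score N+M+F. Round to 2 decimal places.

14.23

Var(total) = 1016.2 + 804.648 = 1820.85.
True-score variance = 813.581 + 804.648 = 1618.23, so reliability = 0.8887.
Error variance = 1820.85 − 1618.23 = 202.619; SEM = √202.619 = 14.23.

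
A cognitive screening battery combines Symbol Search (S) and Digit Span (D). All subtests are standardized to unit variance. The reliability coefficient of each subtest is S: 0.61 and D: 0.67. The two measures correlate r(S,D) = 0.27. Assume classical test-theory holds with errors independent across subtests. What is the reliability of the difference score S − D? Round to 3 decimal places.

0.507

Var(S−D) = 1 + 1 − 2·0.27 = 2 − 0.54 = 1.46.
With uncorrelated errors the cross-covariances are all true-score covariance, so they carry over unchanged; only the diagonal terms shrink to ρᵢσᵢ².
True-score variance = [0.61 + 0.67] − 0.54 = 1.28 − 0.54 = 0.74.
Reliability = 0.74 / 1.46 = 0.507.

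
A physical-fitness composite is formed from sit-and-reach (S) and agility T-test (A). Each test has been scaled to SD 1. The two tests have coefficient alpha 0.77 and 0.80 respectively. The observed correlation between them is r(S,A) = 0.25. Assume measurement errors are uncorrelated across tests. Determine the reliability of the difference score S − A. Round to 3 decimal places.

0.713

Var(S−A) = 1 + 1 − 2·0.25 = 2 − 0.5 = 1.5.
With uncorrelated errors the cross-covariances are all true-score covariance, so they carry over unchanged; only the diagonal terms shrink to ρᵢσᵢ².
True-score variance = [0.77 + 0.80] − 0.5 = 1.57 − 0.5 = 1.07.
Reliability = 1.07 / 1.5 = 0.713.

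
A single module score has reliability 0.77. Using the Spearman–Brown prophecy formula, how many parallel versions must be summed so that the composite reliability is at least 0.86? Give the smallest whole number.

k ≥ ρ*(1−ρ₁)/(ρ₁(1−ρ*)) = 0.86·0.23 / (0.77·0.14) = 1.835.
Smallest integer k = 2.

2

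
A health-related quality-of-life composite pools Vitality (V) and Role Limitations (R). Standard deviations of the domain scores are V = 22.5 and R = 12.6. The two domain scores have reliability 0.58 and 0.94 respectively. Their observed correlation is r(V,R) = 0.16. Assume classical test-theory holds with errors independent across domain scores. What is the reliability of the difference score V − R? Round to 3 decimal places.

Var(V−R) = 22.5² + 12.6² − 2·22.5·12.6·0.16 = 665.01 − 90.72 = 574.29.
With uncorrelated errors the cross-covariances are all true-score covariance, so they carry over unchanged; only the diagonal terms shrink to ρᵢσᵢ².
True-score variance = [22.5²·0.58 + 12.6²·0.94] − 90.72 = 442.859 − 90.72 = 352.139.
Reliability = 352.139 / 574.29 = 0.613.

0.613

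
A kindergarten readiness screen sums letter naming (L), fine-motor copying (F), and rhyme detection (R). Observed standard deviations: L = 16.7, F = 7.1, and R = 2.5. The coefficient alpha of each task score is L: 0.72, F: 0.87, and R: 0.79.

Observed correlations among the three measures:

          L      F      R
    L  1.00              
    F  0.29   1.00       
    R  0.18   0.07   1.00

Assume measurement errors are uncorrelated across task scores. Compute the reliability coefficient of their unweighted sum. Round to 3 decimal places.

Var(L+F+R) = 16.7² + 7.1² + 2.5² + 2·[16.7·7.1·0.29 + 16.7·2.5·0.18 + 7.1·2.5·0.07] = 335.55 + 86.2856 = 421.836.
With uncorrelated errors the cross-covariances are all true-score covariance, so they carry over unchanged; only the diagonal terms shrink to ρᵢσᵢ².
True-score variance = [16.7²·0.72 + 7.1²·0.87 + 2.5²·0.79] + 86.2856 = 249.595 + 86.2856 = 335.881.
Reliability = 335.881 / 421.836 = 0.796.

0.796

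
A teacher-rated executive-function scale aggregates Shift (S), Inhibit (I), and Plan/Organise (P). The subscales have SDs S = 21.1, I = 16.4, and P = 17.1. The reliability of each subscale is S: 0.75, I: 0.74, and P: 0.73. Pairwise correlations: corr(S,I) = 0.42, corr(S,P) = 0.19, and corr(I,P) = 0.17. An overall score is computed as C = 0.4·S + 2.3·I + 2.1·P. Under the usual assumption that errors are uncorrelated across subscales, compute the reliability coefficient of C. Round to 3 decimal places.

0.797

Var(C) = 0.4²·21.1² + 2.3²·16.4² + 2.1²·17.1² + 2·[0.92·21.1·16.4·0.42 + 0.84·21.1·17.1·0.19 + 4.83·16.4·17.1·0.17] = 2783.56 + 843.129 = 3626.69.
Under uncorrelated errors the observed covariances equal the true-score covariances, so only the own-variance terms attenuate.
True-score variance = [0.4²·21.1²·0.75 + 2.3²·16.4²·0.74 + 2.1²·17.1²·0.73] + 843.129 = 2047.65 + 843.129 = 2890.78.
Reliability = 2890.78 / 3626.69 = 0.797.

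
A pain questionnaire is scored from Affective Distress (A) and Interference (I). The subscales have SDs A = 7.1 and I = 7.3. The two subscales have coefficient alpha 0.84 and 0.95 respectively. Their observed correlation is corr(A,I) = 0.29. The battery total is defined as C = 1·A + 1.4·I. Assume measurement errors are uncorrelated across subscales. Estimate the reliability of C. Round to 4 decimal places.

0.9325

Var(C) = 7.1² + 1.4²·7.3² + 2·[1.4·7.1·7.3·0.29] = 154.858 + 42.086 = 196.944.
With uncorrelated errors the cross-covariances are all true-score covariance, so they carry over unchanged; only the diagonal terms shrink to ρᵢσᵢ².
True-score variance = [7.1²·0.84 + 1.4²·7.3²·0.95] + 42.086 = 141.57 + 42.086 = 183.656.
Reliability = 183.656 / 196.944 = 0.9325.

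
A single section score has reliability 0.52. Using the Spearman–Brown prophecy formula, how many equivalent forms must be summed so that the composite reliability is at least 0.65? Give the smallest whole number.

k ≥ ρ*(1−ρ₁)/(ρ₁(1−ρ*)) = 0.65·0.48 / (0.52·0.35) = 1.714.
Smallest integer k = 2.

2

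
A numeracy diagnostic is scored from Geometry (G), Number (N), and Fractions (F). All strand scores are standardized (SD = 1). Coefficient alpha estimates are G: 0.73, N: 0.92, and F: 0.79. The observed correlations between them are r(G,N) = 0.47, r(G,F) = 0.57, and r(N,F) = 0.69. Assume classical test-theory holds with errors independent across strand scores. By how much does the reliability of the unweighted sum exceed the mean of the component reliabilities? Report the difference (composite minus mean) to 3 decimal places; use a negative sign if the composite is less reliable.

0.100

Var(sum) = 3 + 3.46 = 6.46; true-score variance = 2.44 + 3.46 = 5.9; composite reliability = 0.9133.
Mean component reliability = 0.8133.
Difference = 0.9133 − 0.8133 = 0.100.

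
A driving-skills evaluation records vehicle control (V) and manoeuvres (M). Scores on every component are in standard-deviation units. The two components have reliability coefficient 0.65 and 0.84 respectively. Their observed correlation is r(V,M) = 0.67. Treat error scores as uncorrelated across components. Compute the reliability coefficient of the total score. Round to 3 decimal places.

Var(V+M) = 2 + 2·[0.67] = 2 + 1.34 = 3.34.
With uncorrelated errors the cross-covariances are all true-score covariance, so they carry over unchanged; only the diagonal terms shrink to ρᵢσᵢ².
True-score variance = [0.65 + 0.84] + 1.34 = 1.49 + 1.34 = 2.83.
Reliability = 2.83 / 3.34 = 0.847.

0.847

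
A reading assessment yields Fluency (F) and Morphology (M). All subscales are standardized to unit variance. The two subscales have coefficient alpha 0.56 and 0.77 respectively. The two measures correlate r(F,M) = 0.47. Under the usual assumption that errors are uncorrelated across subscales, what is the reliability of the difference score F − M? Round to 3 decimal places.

0.368

Var(F−M) = 1 + 1 − 2·0.47 = 2 − 0.94 = 1.06.
With uncorrelated errors the cross-covariances are all true-score covariance, so they carry over unchanged; only the diagonal terms shrink to ρᵢσᵢ².
True-score variance = [0.56 + 0.77] − 0.94 = 1.33 − 0.94 = 0.39.
Reliability = 0.39 / 1.06 = 0.368.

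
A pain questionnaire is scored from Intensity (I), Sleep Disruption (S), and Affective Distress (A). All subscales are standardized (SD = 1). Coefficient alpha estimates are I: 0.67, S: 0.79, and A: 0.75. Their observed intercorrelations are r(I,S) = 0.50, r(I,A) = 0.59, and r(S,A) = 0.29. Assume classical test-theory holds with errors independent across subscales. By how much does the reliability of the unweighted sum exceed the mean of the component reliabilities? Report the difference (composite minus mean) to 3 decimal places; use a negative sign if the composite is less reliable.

Var(sum) = 3 + 2.76 = 5.76; true-score variance = 2.21 + 2.76 = 4.97; composite reliability = 0.8628.
Mean component reliability = 0.7367.
Difference = 0.8628 − 0.7367 = 0.126.

0.126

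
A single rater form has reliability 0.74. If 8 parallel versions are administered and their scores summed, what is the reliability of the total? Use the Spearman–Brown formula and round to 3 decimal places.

0.958

ρ_k = kρ / (1 + (k−1)ρ) = 8·0.74 / (1 + 7·0.74) = 5.920 / 6.180 = 0.958.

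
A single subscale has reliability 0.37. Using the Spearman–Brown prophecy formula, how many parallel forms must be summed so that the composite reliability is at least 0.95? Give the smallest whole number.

k ≥ ρ*(1−ρ₁)/(ρ₁(1−ρ*)) = 0.95·0.63 / (0.37·0.05) = 32.351.
Smallest integer k = 33.

33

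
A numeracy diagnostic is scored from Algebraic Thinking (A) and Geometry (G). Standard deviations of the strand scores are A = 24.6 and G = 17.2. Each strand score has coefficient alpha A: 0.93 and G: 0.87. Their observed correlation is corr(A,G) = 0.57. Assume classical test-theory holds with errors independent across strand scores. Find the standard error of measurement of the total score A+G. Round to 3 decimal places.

Var(total) = 901 + 482.357 = 1383.36.
True-score variance = 820.18 + 482.357 = 1302.54, so reliability = 0.9416.
Error variance = 1383.36 − 1302.54 = 80.8204; SEM = √80.8204 = 8.990.

8.990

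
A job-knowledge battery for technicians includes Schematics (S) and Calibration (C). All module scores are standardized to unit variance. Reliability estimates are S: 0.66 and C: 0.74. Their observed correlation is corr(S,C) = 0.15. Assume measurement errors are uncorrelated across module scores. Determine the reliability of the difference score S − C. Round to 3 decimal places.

0.647

Var(S−C) = 1 + 1 − 2·0.15 = 2 − 0.3 = 1.7.
With uncorrelated errors the cross-covariances are all true-score covariance, so they carry over unchanged; only the diagonal terms shrink to ρᵢσᵢ².
True-score variance = [0.66 + 0.74] − 0.3 = 1.4 − 0.3 = 1.1.
Reliability = 1.1 / 1.7 = 0.647.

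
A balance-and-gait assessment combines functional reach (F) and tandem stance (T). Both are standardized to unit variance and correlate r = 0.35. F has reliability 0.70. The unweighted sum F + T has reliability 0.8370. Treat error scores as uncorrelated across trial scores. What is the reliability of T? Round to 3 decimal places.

Var(F+T) = 2 + 2·0.35 = 2.700.
True-score variance = ρ_F + ρ_T + 2·0.35, so 0.8370 = (0.70 + ρ_T + 0.70) / 2.700.
ρ_T = 0.8370·2.700 − 0.70 − 0.70 = 0.860.

0.860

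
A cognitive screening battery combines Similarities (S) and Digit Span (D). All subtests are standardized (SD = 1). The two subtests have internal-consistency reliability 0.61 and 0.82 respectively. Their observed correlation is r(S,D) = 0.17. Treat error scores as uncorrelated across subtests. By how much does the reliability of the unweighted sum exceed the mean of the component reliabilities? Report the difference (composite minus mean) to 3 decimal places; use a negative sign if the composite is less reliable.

0.041

Var(sum) = 2 + 0.34 = 2.34; true-score variance = 1.43 + 0.34 = 1.77; composite reliability = 0.7564.
Mean component reliability = 0.7150.
Difference = 0.7564 − 0.7150 = 0.041.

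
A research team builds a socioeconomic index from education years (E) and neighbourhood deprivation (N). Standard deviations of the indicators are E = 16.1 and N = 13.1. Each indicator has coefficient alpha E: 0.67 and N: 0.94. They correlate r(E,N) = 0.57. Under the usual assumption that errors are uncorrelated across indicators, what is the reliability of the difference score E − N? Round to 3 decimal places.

0.497

Var(E−N) = 16.1² + 13.1² − 2·16.1·13.1·0.57 = 430.82 − 240.437 = 190.383.
Under uncorrelated errors the observed covariances equal the true-score covariances, so only the own-variance terms attenuate.
True-score variance = [16.1²·0.67 + 13.1²·0.94] − 240.437 = 334.984 − 240.437 = 94.5467.
Reliability = 94.5467 / 190.383 = 0.497.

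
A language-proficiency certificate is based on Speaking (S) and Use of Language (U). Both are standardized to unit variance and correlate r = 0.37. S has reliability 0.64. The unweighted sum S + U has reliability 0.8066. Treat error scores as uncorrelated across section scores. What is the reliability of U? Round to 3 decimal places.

Var(S+U) = 2 + 2·0.37 = 2.740.
True-score variance = ρ_S + ρ_U + 2·0.37, so 0.8066 = (0.64 + ρ_U + 0.74) / 2.740.
ρ_U = 0.8066·2.740 − 0.64 − 0.74 = 0.830.

0.830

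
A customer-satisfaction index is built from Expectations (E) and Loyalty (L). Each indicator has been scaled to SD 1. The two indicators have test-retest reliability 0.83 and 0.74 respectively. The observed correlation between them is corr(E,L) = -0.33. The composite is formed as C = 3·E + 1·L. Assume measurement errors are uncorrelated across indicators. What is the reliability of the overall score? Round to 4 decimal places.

0.7768

Var(C) = 3² + 1 + 2·[3·(-0.33)] = 10 − 1.98 = 8.02.
Because errors are independent across components, Cov(Tᵢ,Tⱼ) = Cov(Xᵢ,Xⱼ); the off-diagonal part of the true-score variance is the same as above.
True-score variance = [3²·0.83 + 0.74] − 1.98 = 8.21 − 1.98 = 6.23.
Reliability = 6.23 / 8.02 = 0.7768.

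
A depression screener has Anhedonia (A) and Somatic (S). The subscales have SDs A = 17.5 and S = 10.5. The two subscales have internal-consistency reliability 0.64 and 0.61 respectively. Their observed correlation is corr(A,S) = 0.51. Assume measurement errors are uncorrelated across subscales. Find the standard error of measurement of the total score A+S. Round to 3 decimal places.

Var(total) = 416.5 + 187.425 = 603.925.
True-score variance = 263.252 + 187.425 = 450.678, so reliability = 0.7462.
Error variance = 603.925 − 450.678 = 153.247; SEM = √153.247 = 12.379.

12.379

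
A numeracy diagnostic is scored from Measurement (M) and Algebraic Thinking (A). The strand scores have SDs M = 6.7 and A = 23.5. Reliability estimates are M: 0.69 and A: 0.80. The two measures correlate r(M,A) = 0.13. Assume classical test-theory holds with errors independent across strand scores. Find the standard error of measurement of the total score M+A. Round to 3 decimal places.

11.152

Var(total) = 597.14 + 40.937 = 638.077.
True-score variance = 472.774 + 40.937 = 513.711, so reliability = 0.8051.
Error variance = 638.077 − 513.711 = 124.366; SEM = √124.366 = 11.152.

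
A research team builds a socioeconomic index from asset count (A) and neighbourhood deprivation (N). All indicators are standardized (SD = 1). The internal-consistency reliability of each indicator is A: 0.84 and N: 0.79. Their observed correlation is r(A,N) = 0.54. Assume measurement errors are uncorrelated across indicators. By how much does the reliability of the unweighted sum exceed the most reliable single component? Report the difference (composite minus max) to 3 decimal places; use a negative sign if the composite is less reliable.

Var(sum) = 2 + 1.08 = 3.08; true-score variance = 1.63 + 1.08 = 2.71; composite reliability = 0.8799.
Max component reliability = 0.8400.
Difference = 0.8799 − 0.8400 = 0.040.

0.040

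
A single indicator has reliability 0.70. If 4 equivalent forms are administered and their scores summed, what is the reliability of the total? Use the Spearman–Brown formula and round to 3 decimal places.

0.903

ρ_k = kρ / (1 + (k−1)ρ) = 4·0.70 / (1 + 3·0.70) = 2.800 / 3.100 = 0.903.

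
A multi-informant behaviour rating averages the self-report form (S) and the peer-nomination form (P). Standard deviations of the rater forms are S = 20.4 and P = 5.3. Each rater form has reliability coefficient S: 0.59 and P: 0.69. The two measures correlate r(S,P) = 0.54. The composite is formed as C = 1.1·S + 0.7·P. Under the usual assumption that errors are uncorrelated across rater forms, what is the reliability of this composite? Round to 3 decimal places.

0.653

Var(C) = 1.1²·20.4² + 0.7²·5.3² + 2·[0.77·20.4·5.3·0.54] = 517.318 + 89.9126 = 607.23.
With uncorrelated errors the cross-covariances are all true-score covariance, so they carry over unchanged; only the diagonal terms shrink to ρᵢσᵢ².
True-score variance = [1.1²·20.4²·0.59 + 0.7²·5.3²·0.69] + 89.9126 = 306.594 + 89.9126 = 396.506.
Reliability = 396.506 / 607.23 = 0.653.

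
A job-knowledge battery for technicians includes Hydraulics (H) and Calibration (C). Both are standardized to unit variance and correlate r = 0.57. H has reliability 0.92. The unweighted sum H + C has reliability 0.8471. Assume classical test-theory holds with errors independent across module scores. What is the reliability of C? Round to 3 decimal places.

Var(H+C) = 2 + 2·0.57 = 3.140.
True-score variance = ρ_H + ρ_C + 2·0.57, so 0.8471 = (0.92 + ρ_C + 1.14) / 3.140.
ρ_C = 0.8471·3.140 − 0.92 − 1.14 = 0.600.

0.600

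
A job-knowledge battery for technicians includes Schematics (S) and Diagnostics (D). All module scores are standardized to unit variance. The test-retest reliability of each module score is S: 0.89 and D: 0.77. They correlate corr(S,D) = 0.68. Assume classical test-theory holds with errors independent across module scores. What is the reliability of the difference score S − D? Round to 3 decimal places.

Var(S−D) = 1 + 1 − 2·0.68 = 2 − 1.36 = 0.64.
Because errors are independent across components, Cov(Tᵢ,Tⱼ) = Cov(Xᵢ,Xⱼ); the off-diagonal part of the true-score variance is the same as above.
True-score variance = [0.89 + 0.77] − 1.36 = 1.66 − 1.36 = 0.3.
Reliability = 0.3 / 0.64 = 0.469.

0.469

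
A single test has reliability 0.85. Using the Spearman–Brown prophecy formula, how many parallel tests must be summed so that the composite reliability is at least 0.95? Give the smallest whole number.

k ≥ ρ*(1−ρ₁)/(ρ₁(1−ρ*)) = 0.95·0.15 / (0.85·0.05) = 3.353.
Smallest integer k = 4.

4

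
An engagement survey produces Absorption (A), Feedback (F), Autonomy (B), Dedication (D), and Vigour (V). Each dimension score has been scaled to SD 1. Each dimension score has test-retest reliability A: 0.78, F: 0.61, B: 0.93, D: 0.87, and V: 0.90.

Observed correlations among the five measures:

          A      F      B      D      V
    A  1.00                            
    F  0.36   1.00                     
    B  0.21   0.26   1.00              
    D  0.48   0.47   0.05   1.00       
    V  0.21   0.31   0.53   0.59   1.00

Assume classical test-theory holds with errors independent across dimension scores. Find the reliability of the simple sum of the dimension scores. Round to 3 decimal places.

Var(A+F+B+D+V) = 5 + 2·[0.36 + 0.21 + 0.48 + 0.21 + 0.26 + 0.47 + 0.31 + 0.05 + 0.53 + 0.59] = 5 + 6.94 = 11.94.
Because errors are independent across components, Cov(Tᵢ,Tⱼ) = Cov(Xᵢ,Xⱼ); the off-diagonal part of the true-score variance is the same as above.
True-score variance = [0.78 + 0.61 + 0.93 + 0.87 + 0.90] + 6.94 = 4.09 + 6.94 = 11.03.
Reliability = 11.03 / 11.94 = 0.924.

0.924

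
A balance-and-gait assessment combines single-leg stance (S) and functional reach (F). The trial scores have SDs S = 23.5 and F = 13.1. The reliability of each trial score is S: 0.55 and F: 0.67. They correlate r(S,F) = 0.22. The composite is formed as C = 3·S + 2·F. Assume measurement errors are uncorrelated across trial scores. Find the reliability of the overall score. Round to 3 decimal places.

0.619

Var(C) = 3²·23.5² + 2²·13.1² + 2·[6·23.5·13.1·0.22] = 5656.69 + 812.724 = 6469.41.
Under uncorrelated errors the observed covariances equal the true-score covariances, so only the own-variance terms attenuate.
True-score variance = [3²·23.5²·0.55 + 2²·13.1²·0.67] + 812.724 = 3193.55 + 812.724 = 4006.28.
Reliability = 4006.28 / 6469.41 = 0.619.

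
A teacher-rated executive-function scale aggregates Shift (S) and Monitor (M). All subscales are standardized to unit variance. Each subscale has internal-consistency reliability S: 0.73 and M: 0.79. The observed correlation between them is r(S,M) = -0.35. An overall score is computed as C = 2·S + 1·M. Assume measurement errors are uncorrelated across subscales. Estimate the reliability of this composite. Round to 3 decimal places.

Var(C) = 2² + 1 + 2·[2·(-0.35)] = 5 − 1.4 = 3.6.
Under uncorrelated errors the observed covariances equal the true-score covariances, so only the own-variance terms attenuate.
True-score variance = [2²·0.73 + 0.79] − 1.4 = 3.71 − 1.4 = 2.31.
Reliability = 2.31 / 3.6 = 0.642.

0.642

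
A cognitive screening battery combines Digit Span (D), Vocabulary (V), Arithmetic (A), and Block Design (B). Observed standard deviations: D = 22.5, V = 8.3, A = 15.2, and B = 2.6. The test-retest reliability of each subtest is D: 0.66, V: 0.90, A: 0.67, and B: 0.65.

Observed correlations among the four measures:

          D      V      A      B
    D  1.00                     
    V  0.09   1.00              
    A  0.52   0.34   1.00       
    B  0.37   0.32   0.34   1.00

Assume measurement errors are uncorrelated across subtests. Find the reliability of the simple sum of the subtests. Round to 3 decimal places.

0.812

Var(D+V+A+B) = 22.5² + 8.3² + 15.2² + 2.6² + 2·[22.5·8.3·0.09 + 22.5·15.2·0.52 + 22.5·2.6·0.37 + 8.3·15.2·0.34 + 8.3·2.6·0.32 + 15.2·2.6·0.34] = 812.94 + 559.059 = 1372.
Under uncorrelated errors the observed covariances equal the true-score covariances, so only the own-variance terms attenuate.
True-score variance = [22.5²·0.66 + 8.3²·0.90 + 15.2²·0.67 + 2.6²·0.65] + 559.059 = 555.317 + 559.059 = 1114.38.
Reliability = 1114.38 / 1372 = 0.812.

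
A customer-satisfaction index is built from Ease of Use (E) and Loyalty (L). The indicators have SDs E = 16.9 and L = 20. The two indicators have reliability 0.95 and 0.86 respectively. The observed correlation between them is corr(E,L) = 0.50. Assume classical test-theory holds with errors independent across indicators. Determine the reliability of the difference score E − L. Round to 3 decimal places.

0.798

Var(E−L) = 16.9² + 20² − 2·16.9·20·0.50 = 685.61 − 338 = 347.61.
With uncorrelated errors the cross-covariances are all true-score covariance, so they carry over unchanged; only the diagonal terms shrink to ρᵢσᵢ².
True-score variance = [16.9²·0.95 + 20²·0.86] − 338 = 615.329 − 338 = 277.329.
Reliability = 277.329 / 347.61 = 0.798.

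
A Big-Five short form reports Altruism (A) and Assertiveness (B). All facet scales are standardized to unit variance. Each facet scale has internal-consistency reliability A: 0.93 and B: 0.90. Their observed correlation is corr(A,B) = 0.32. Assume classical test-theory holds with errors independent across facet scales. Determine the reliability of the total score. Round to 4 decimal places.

0.9356

Var(A+B) = 2 + 2·[0.32] = 2 + 0.64 = 2.64.
Under uncorrelated errors the observed covariances equal the true-score covariances, so only the own-variance terms attenuate.
True-score variance = [0.93 + 0.90] + 0.64 = 1.83 + 0.64 = 2.47.
Reliability = 2.47 / 2.64 = 0.9356.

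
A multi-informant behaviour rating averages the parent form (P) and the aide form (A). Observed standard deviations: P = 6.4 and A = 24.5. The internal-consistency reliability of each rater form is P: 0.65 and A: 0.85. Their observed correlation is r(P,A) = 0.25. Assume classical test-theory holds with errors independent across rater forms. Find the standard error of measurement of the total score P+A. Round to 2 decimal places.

10.22

Var(total) = 641.21 + 78.4 = 719.61.
True-score variance = 536.837 + 78.4 = 615.236, so reliability = 0.8550.
Error variance = 719.61 − 615.236 = 104.374; SEM = √104.374 = 10.22.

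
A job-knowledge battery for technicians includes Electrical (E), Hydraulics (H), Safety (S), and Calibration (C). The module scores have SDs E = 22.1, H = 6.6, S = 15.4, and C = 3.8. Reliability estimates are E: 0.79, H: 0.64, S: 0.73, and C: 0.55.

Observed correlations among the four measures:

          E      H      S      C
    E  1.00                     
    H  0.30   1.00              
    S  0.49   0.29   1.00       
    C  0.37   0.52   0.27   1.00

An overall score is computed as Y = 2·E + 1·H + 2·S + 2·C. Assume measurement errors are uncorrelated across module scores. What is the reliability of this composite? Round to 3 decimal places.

0.860

Var(Y) = 2²·22.1² + 6.6² + 2²·15.4² + 2²·3.8² + 2·[2·22.1·6.6·0.30 + 4·22.1·15.4·0.49 + 4·22.1·3.8·0.37 + 2·6.6·15.4·0.29 + 2·6.6·3.8·0.52 + 4·15.4·3.8·0.27] = 3003.6 + 2054.22 = 5057.82.
Because errors are independent across components, Cov(Tᵢ,Tⱼ) = Cov(Xᵢ,Xⱼ); the off-diagonal part of the true-score variance is the same as above.
True-score variance = [2²·22.1²·0.79 + 6.6²·0.64 + 2²·15.4²·0.73 + 2²·3.8²·0.55] + 2054.22 = 2295.53 + 2054.22 = 4349.75.
Reliability = 4349.75 / 5057.82 = 0.860.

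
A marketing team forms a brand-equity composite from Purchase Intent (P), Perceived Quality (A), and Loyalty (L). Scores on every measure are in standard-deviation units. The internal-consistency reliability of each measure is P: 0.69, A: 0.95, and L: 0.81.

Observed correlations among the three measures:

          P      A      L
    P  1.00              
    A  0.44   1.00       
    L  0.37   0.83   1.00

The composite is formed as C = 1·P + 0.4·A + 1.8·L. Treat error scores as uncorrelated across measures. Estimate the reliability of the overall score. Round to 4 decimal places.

Var(C) = 1 + 0.4² + 1.8² + 2·[0.4·0.44 + 1.8·0.37 + 0.72·0.83] = 4.4 + 2.8792 = 7.2792.
Because errors are independent across components, Cov(Tᵢ,Tⱼ) = Cov(Xᵢ,Xⱼ); the off-diagonal part of the true-score variance is the same as above.
True-score variance = [0.69 + 0.4²·0.95 + 1.8²·0.81] + 2.8792 = 3.4664 + 2.8792 = 6.3456.
Reliability = 6.3456 / 7.2792 = 0.8717.

0.8717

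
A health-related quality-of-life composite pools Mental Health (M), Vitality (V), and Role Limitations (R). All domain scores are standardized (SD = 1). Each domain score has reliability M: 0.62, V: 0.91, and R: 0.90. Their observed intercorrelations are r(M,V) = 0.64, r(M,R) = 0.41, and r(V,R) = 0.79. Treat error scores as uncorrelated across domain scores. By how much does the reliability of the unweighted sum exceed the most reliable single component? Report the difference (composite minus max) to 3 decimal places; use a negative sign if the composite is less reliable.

Var(sum) = 3 + 3.68 = 6.68; true-score variance = 2.43 + 3.68 = 6.11; composite reliability = 0.9147.
Max component reliability = 0.9100.
Difference = 0.9147 − 0.9100 = 0.005.

0.005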